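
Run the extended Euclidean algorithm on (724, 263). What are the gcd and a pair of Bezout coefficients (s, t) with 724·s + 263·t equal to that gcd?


Euclidean algorithm on (724, 263) — divide until remainder is 0:
  724 = 2 · 263 + 198
  263 = 1 · 198 + 65
  198 = 3 · 65 + 3
  65 = 21 · 3 + 2
  3 = 1 · 2 + 1
  2 = 2 · 1 + 0
gcd(724, 263) = 1.
Track Bezout coefficients alongside the remainders: start with r₀ = 724 = a·1 + b·0 (s = 1, t = 0) and r₁ = 263 = a·0 + b·1 (s = 0, t = 1); each new remainder r_{k+1} = r_{k-1} − q_k·r_k inherits s_{k+1} = s_{k-1} − q_k·s_k, t_{k+1} = t_{k-1} − q_k·t_k, so r_k = a·s_k + b·t_k at every step:
  q = 2: r = 198, s = 1 − 2·0 = 1, t = 0 − 2·1 = -2  (check: 724·1 + 263·(-2) = 198)
  q = 1: r = 65, s = 0 − 1·1 = -1, t = 1 − 1·(-2) = 3  (check: 724·(-1) + 263·3 = 65)
  q = 3: r = 3, s = 1 − 3·(-1) = 4, t = -2 − 3·3 = -11  (check: 724·4 + 263·(-11) = 3)
  q = 21: r = 2, s = -1 − 21·4 = -85, t = 3 − 21·(-11) = 234  (check: 724·(-85) + 263·234 = 2)
  q = 1: r = 1, s = 4 − 1·(-85) = 89, t = -11 − 1·234 = -245  (check: 724·89 + 263·(-245) = 1)
The row with r = 1 (the gcd) gives the Bezout coefficients s = 89, t = -245.
Result: 724 · (89) + 263 · (-245) = 1.

gcd(724, 263) = 1; s = 89, t = -245 (check: 724·89 + 263·(-245) = 1).


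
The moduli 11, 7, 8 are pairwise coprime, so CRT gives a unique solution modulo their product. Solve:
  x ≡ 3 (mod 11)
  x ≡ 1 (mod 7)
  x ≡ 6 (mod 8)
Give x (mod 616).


Moduli 11, 7, 8 are pairwise coprime; by CRT there is a unique solution modulo M = 11 · 7 · 8 = 616.
Solve pairwise, accumulating the modulus:
  Start with x ≡ 3 (mod 11).
  Combine with x ≡ 1 (mod 7): since gcd(11, 7) = 1, we get a unique residue mod 77.
    Write x = 3 + 11·t and substitute into x ≡ 1 (mod 7): 11·t ≡ 1 − 3 = -2 (mod 7).
    Reduce coefficients mod 7: 4·t ≡ 5 (mod 7).
    The inverse of 4 mod 7 is 2 (since 4·2 = 8 = 1·7 + 1), so t ≡ 2·5 = 10 ≡ 3 (mod 7).
    Then x = 3 + 11·3 = 36, valid modulo lcm(11, 7) = 77: x ≡ 36 (mod 77).
  Combine with x ≡ 6 (mod 8): since gcd(77, 8) = 1, we get a unique residue mod 616.
    Write x = 36 + 77·t and substitute into x ≡ 6 (mod 8): 77·t ≡ 6 − 36 = -30 (mod 8).
    Reduce coefficients mod 8: 5·t ≡ 2 (mod 8).
    The inverse of 5 mod 8 is 5 (since 5·5 = 25 = 3·8 + 1), so t ≡ 5·2 = 10 ≡ 2 (mod 8).
    Then x = 36 + 77·2 = 190, valid modulo lcm(77, 8) = 616: x ≡ 190 (mod 616).
Verify: 190 mod 11 = 3 ✓, 190 mod 7 = 1 ✓, 190 mod 8 = 6 ✓.

x ≡ 190 (mod 616).


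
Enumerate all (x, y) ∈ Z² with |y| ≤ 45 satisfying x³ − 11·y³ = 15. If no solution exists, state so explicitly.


The equation is x³ - 11y³ = 15. For fixed y, x³ = 11·y³ + 15, so a solution requires the RHS to be a perfect cube.
Strategy: iterate y from -45 to 45, compute RHS = 11·y³ + 15, and check whether it is a (positive or negative) perfect cube.
Check small values of y:
  y = 0: RHS = 15 is not a perfect cube.
  y = 1: RHS = 26 is not a perfect cube.
  y = -1: RHS = 4 is not a perfect cube.
  y = 2: RHS = 103 is not a perfect cube.
  y = -2: RHS = -73 is not a perfect cube.
  y = 3: RHS = 312 is not a perfect cube.
  y = -3: RHS = -282 is not a perfect cube.
Continuing the search up to |y| = 45 finds no solutions either.
No (x, y) in the scanned range satisfies the equation.

No integer solutions with |y| ≤ 45.


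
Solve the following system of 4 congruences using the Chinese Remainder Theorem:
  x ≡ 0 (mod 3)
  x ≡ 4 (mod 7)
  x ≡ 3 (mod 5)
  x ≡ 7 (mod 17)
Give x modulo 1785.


Product of moduli M = 3 · 7 · 5 · 17 = 1785.
Merge one congruence at a time:
  Start: x ≡ 0 (mod 3).
  Combine with x ≡ 4 (mod 7); new modulus lcm = 21.
    Write x = 0 + 3·t and substitute into x ≡ 4 (mod 7): 3·t ≡ 4 − 0 = 4 (mod 7).
    The inverse of 3 mod 7 is 5 (since 3·5 = 15 = 2·7 + 1), so t ≡ 5·4 = 20 ≡ 6 (mod 7).
    Then x = 0 + 3·6 = 18, valid modulo lcm(3, 7) = 21: x ≡ 18 (mod 21).
  Combine with x ≡ 3 (mod 5); new modulus lcm = 105.
    Write x = 18 + 21·t and substitute into x ≡ 3 (mod 5): 21·t ≡ 3 − 18 = -15 (mod 5).
    Reduce coefficients mod 5: 1·t ≡ 0 (mod 5).
    So t ≡ 0 (mod 5).
    Then x = 18 + 21·0 = 18, valid modulo lcm(21, 5) = 105: x ≡ 18 (mod 105).
  Combine with x ≡ 7 (mod 17); new modulus lcm = 1785.
    Write x = 18 + 105·t and substitute into x ≡ 7 (mod 17): 105·t ≡ 7 − 18 = -11 (mod 17).
    Reduce coefficients mod 17: 3·t ≡ 6 (mod 17).
    The inverse of 3 mod 17 is 6 (since 3·6 = 18 = 1·17 + 1), so t ≡ 6·6 = 36 ≡ 2 (mod 17).
    Then x = 18 + 105·2 = 228, valid modulo lcm(105, 17) = 1785: x ≡ 228 (mod 1785).
Verify against each original: 228 mod 3 = 0, 228 mod 7 = 4, 228 mod 5 = 3, 228 mod 17 = 7.

x ≡ 228 (mod 1785).


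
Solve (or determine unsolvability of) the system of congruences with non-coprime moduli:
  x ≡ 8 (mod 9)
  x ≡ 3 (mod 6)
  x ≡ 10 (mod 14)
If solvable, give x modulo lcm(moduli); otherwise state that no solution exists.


Moduli 9, 6, 14 are not pairwise coprime, so CRT works modulo lcm(m_i) when all pairwise compatibility conditions hold.
Pairwise compatibility: gcd(m_i, m_j) must divide a_i - a_j for every pair.
Merge one congruence at a time:
  Start: x ≡ 8 (mod 9).
  Combine with x ≡ 3 (mod 6): gcd(9, 6) = 3, and 3 - 8 = -5 is NOT divisible by 3.
    ⇒ system is inconsistent (no integer solution).

No solution (the system is inconsistent).


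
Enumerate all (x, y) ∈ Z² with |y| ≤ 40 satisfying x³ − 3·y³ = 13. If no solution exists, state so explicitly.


The equation is x³ - 3y³ = 13. For fixed y, x³ = 3·y³ + 13, so a solution requires the RHS to be a perfect cube.
Strategy: iterate y from -40 to 40, compute RHS = 3·y³ + 13, and check whether it is a (positive or negative) perfect cube.
Check small values of y:
  y = 0: RHS = 13 is not a perfect cube.
  y = 1: RHS = 16 is not a perfect cube.
  y = -1: RHS = 10 is not a perfect cube.
  y = 2: RHS = 37 is not a perfect cube.
  y = -2: RHS = -11 is not a perfect cube.
  y = 3: RHS = 94 is not a perfect cube.
  y = -3: RHS = -68 is not a perfect cube.
Continuing the search up to |y| = 40 finds no solutions either.
No (x, y) in the scanned range satisfies the equation.

No integer solutions with |y| ≤ 40.


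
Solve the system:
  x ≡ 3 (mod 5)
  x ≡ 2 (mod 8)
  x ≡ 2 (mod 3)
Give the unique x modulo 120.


Moduli 5, 8, 3 are pairwise coprime; by CRT there is a unique solution modulo M = 5 · 8 · 3 = 120.
Solve pairwise, accumulating the modulus:
  Start with x ≡ 3 (mod 5).
  Combine with x ≡ 2 (mod 8): since gcd(5, 8) = 1, we get a unique residue mod 40.
    Write x = 3 + 5·t and substitute into x ≡ 2 (mod 8): 5·t ≡ 2 − 3 = -1 (mod 8).
    Reduce coefficients mod 8: 5·t ≡ 7 (mod 8).
    The inverse of 5 mod 8 is 5 (since 5·5 = 25 = 3·8 + 1), so t ≡ 5·7 = 35 ≡ 3 (mod 8).
    Then x = 3 + 5·3 = 18, valid modulo lcm(5, 8) = 40: x ≡ 18 (mod 40).
  Combine with x ≡ 2 (mod 3): since gcd(40, 3) = 1, we get a unique residue mod 120.
    Write x = 18 + 40·t and substitute into x ≡ 2 (mod 3): 40·t ≡ 2 − 18 = -16 (mod 3).
    Reduce coefficients mod 3: 1·t ≡ 2 (mod 3).
    So t ≡ 2 (mod 3).
    Then x = 18 + 40·2 = 98, valid modulo lcm(40, 3) = 120: x ≡ 98 (mod 120).
Verify: 98 mod 5 = 3 ✓, 98 mod 8 = 2 ✓, 98 mod 3 = 2 ✓.

x ≡ 98 (mod 120).


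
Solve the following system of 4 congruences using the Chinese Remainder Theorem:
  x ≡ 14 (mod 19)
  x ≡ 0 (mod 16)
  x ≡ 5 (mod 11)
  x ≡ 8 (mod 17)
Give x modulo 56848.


Product of moduli M = 19 · 16 · 11 · 17 = 56848.
Merge one congruence at a time:
  Start: x ≡ 14 (mod 19).
  Combine with x ≡ 0 (mod 16); new modulus lcm = 304.
    Write x = 14 + 19·t and substitute into x ≡ 0 (mod 16): 19·t ≡ 0 − 14 = -14 (mod 16).
    Reduce coefficients mod 16: 3·t ≡ 2 (mod 16).
    The inverse of 3 mod 16 is 11 (since 3·11 = 33 = 2·16 + 1), so t ≡ 11·2 = 22 ≡ 6 (mod 16).
    Then x = 14 + 19·6 = 128, valid modulo lcm(19, 16) = 304: x ≡ 128 (mod 304).
  Combine with x ≡ 5 (mod 11); new modulus lcm = 3344.
    Write x = 128 + 304·t and substitute into x ≡ 5 (mod 11): 304·t ≡ 5 − 128 = -123 (mod 11).
    Reduce coefficients mod 11: 7·t ≡ 9 (mod 11).
    The inverse of 7 mod 11 is 8 (since 7·8 = 56 = 5·11 + 1), so t ≡ 8·9 = 72 ≡ 6 (mod 11).
    Then x = 128 + 304·6 = 1952, valid modulo lcm(304, 11) = 3344: x ≡ 1952 (mod 3344).
  Combine with x ≡ 8 (mod 17); new modulus lcm = 56848.
    Write x = 1952 + 3344·t and substitute into x ≡ 8 (mod 17): 3344·t ≡ 8 − 1952 = -1944 (mod 17).
    Reduce coefficients mod 17: 12·t ≡ 11 (mod 17).
    The inverse of 12 mod 17 is 10 (since 12·10 = 120 = 7·17 + 1), so t ≡ 10·11 = 110 ≡ 8 (mod 17).
    Then x = 1952 + 3344·8 = 28704, valid modulo lcm(3344, 17) = 56848: x ≡ 28704 (mod 56848).
Verify against each original: 28704 mod 19 = 14, 28704 mod 16 = 0, 28704 mod 11 = 5, 28704 mod 17 = 8.

x ≡ 28704 (mod 56848).


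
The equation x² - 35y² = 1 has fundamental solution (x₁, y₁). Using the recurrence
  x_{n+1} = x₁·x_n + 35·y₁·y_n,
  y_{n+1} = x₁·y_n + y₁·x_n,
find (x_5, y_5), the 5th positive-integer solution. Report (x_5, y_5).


Step 1: Find the fundamental solution (x₁, y₁) of x² - 35y² = 1.
  Expand √35 as a continued fraction. a₀ = ⌊√35⌋ = 5; iterate m_{k+1} = d_k·a_k − m_k, d_{k+1} = (35 − m_{k+1}²)/d_k, a_{k+1} = ⌊(a₀ + m_{k+1})/d_{k+1}⌋ (starting m₀ = 0, d₀ = 1), with convergents p_k = a_k·p_{k-1} + p_{k-2}, q_k = a_k·q_{k-1} + q_{k-2} (p₋₁ = 1, q₋₁ = 0):
  k = 0: a₀ = 5; p₀/q₀ = 5/1; p₀² − 35·q₀² = 25 − 35 = -10.
  k = 1: m = 5, d = 10, a = ⌊(5 + 5)/10⌋ = 1; p/q = (1·5 + 1)/(1·1 + 0) = 6/1; p² − 35·q² = 36 − 35 = 1.
  The first convergent with p² − 35·q² = 1 gives the fundamental solution (x₁, y₁) = (6, 1).
Step 2: Apply the recurrence (x_{n+1}, y_{n+1}) = (x₁x_n + 35y₁y_n, x₁y_n + y₁x_n) repeatedly.
  From (x_1, y_1) = (6, 1): x_2 = 6·6 + 35·1·1 = 71; y_2 = 6·1 + 1·6 = 12.
  From (x_2, y_2) = (71, 12): x_3 = 6·71 + 35·1·12 = 846; y_3 = 6·12 + 1·71 = 143.
  From (x_3, y_3) = (846, 143): x_4 = 6·846 + 35·1·143 = 10081; y_4 = 6·143 + 1·846 = 1704.
  From (x_4, y_4) = (10081, 1704): x_5 = 6·10081 + 35·1·1704 = 120126; y_5 = 6·1704 + 1·10081 = 20305.
Step 3: Verify x_5² - 35·y_5² = 14430255876 - 14430255875 = 1 (should be 1). ✓

(x_1, y_1) = (6, 1); (x_5, y_5) = (120126, 20305).


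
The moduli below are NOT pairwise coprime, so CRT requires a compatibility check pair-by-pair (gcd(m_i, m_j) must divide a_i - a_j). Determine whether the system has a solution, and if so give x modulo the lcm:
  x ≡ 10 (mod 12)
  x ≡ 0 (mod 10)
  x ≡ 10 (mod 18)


Moduli 12, 10, 18 are not pairwise coprime, so CRT works modulo lcm(m_i) when all pairwise compatibility conditions hold.
Pairwise compatibility: gcd(m_i, m_j) must divide a_i - a_j for every pair.
Merge one congruence at a time:
  Start: x ≡ 10 (mod 12).
  Combine with x ≡ 0 (mod 10): gcd(12, 10) = 2; 0 - 10 = -10, which IS divisible by 2, so compatible.
    Write x = 10 + 12·t and substitute into x ≡ 0 (mod 10): 12·t ≡ 0 − 10 = -10 (mod 10).
    Divide the congruence (and modulus) by g = 2: 6·t ≡ -5 (mod 5).
    Reduce coefficients mod 5: 1·t ≡ 0 (mod 5).
    So t ≡ 0 (mod 5).
    Then x = 10 + 12·0 = 10, valid modulo lcm(12, 10) = 60: x ≡ 10 (mod 60).
  Combine with x ≡ 10 (mod 18): gcd(60, 18) = 6; 10 - 10 = 0, which IS divisible by 6, so compatible.
    Write x = 10 + 60·t and substitute into x ≡ 10 (mod 18): 60·t ≡ 10 − 10 = 0 (mod 18).
    Divide the congruence (and modulus) by g = 6: 10·t ≡ 0 (mod 3).
    Reduce coefficients mod 3: 1·t ≡ 0 (mod 3).
    So t ≡ 0 (mod 3).
    Then x = 10 + 60·0 = 10, valid modulo lcm(60, 18) = 180: x ≡ 10 (mod 180).
Verify: 10 mod 12 = 10, 10 mod 10 = 0, 10 mod 18 = 10.

x ≡ 10 (mod 180).


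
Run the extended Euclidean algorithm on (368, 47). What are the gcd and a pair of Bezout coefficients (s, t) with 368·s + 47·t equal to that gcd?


Euclidean algorithm on (368, 47) — divide until remainder is 0:
  368 = 7 · 47 + 39
  47 = 1 · 39 + 8
  39 = 4 · 8 + 7
  8 = 1 · 7 + 1
  7 = 7 · 1 + 0
gcd(368, 47) = 1.
Track Bezout coefficients alongside the remainders: start with r₀ = 368 = a·1 + b·0 (s = 1, t = 0) and r₁ = 47 = a·0 + b·1 (s = 0, t = 1); each new remainder r_{k+1} = r_{k-1} − q_k·r_k inherits s_{k+1} = s_{k-1} − q_k·s_k, t_{k+1} = t_{k-1} − q_k·t_k, so r_k = a·s_k + b·t_k at every step:
  q = 7: r = 39, s = 1 − 7·0 = 1, t = 0 − 7·1 = -7  (check: 368·1 + 47·(-7) = 39)
  q = 1: r = 8, s = 0 − 1·1 = -1, t = 1 − 1·(-7) = 8  (check: 368·(-1) + 47·8 = 8)
  q = 4: r = 7, s = 1 − 4·(-1) = 5, t = -7 − 4·8 = -39  (check: 368·5 + 47·(-39) = 7)
  q = 1: r = 1, s = -1 − 1·5 = -6, t = 8 − 1·(-39) = 47  (check: 368·(-6) + 47·47 = 1)
The row with r = 1 (the gcd) gives the Bezout coefficients s = -6, t = 47.
Result: 368 · (-6) + 47 · (47) = 1.

gcd(368, 47) = 1; s = -6, t = 47 (check: 368·(-6) + 47·47 = 1).


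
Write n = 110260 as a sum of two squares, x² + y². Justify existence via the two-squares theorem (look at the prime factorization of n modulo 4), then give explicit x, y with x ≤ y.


Step 1: Factor n = 110260 = 2^2 · 5 · 37 · 149.
Step 2: Check the mod-4 condition on each prime factor: 2 = 2 (special); 5 ≡ 1 (mod 4), exponent 1; 37 ≡ 1 (mod 4), exponent 1; 149 ≡ 1 (mod 4), exponent 1.
All primes ≡ 3 (mod 4) appear to even exponent (or don't appear), so by the two-squares theorem n IS expressible as a sum of two squares.
Step 3: Build a representation. Group n = k² · m with k = 2 and m = 5 · 37 · 149 = 27565 (a product of primes ≡ 1 (mod 4)); a representation of m scales to one of n via (k·x)² + (k·y)² = k²(x² + y²). Each prime p ≡ 1 (mod 4) is itself a sum of two squares; find a² by testing p − a² for a perfect square:
  5: 5 − 1² = 4 = 2² ⇒ 5 = 1² + 2².
  37: 37 − 1² = 36 = 6² ⇒ 37 = 1² + 6².
  149: 149 − 1² = 148, 149 − 2² = 145, 149 − 3² = 140, 149 − 4² = 133, 149 − 5² = 124, 149 − 6² = 113, 149 − 7² = 100 = 10² ⇒ 149 = 7² + 10².
  Combine using the Brahmagupta–Fibonacci identity (a² + b²)(c² + d²) = (ac − bd)² + (ad + bc)² = (ac + bd)² + (ad − bc)²:
  5 · 37 = 185: from (1² + 2²)(1² + 6²), take (1·1 − 2·6, 1·6 + 2·1) = (1 − 12, 6 + 2) = (-11, 8); dropping signs (only squares matter) gives (11, 8); check 11² + 8² = 121 + 64 = 185 ✓.
  185 · 149 = 27565: from (11² + 8²)(7² + 10²), take (11·7 − 8·10, 11·10 + 8·7) = (77 − 80, 110 + 56) = (-3, 166); dropping signs (only squares matter) gives (3, 166); check 3² + 166² = 9 + 27556 = 27565 ✓.
  Scale by k = 2: (2·3, 2·166) = (6, 332).
Step 4: Order so x ≤ y and verify: 6² + 332² = 36 + 110224 = 110260 = n. ✓

n = 110260 = 6² + 332² (one valid representation with x ≤ y).


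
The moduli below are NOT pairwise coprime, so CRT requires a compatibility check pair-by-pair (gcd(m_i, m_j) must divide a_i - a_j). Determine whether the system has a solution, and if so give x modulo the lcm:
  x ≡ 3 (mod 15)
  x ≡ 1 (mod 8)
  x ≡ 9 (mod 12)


Moduli 15, 8, 12 are not pairwise coprime, so CRT works modulo lcm(m_i) when all pairwise compatibility conditions hold.
Pairwise compatibility: gcd(m_i, m_j) must divide a_i - a_j for every pair.
Merge one congruence at a time:
  Start: x ≡ 3 (mod 15).
  Combine with x ≡ 1 (mod 8): gcd(15, 8) = 1; 1 - 3 = -2, which IS divisible by 1, so compatible.
    Write x = 3 + 15·t and substitute into x ≡ 1 (mod 8): 15·t ≡ 1 − 3 = -2 (mod 8).
    Reduce coefficients mod 8: 7·t ≡ 6 (mod 8).
    The inverse of 7 mod 8 is 7 (since 7·7 = 49 = 6·8 + 1), so t ≡ 7·6 = 42 ≡ 2 (mod 8).
    Then x = 3 + 15·2 = 33, valid modulo lcm(15, 8) = 120: x ≡ 33 (mod 120).
  Combine with x ≡ 9 (mod 12): gcd(120, 12) = 12; 9 - 33 = -24, which IS divisible by 12, so compatible.
    Write x = 33 + 120·t and substitute into x ≡ 9 (mod 12): 120·t ≡ 9 − 33 = -24 (mod 12).
    Divide the congruence (and modulus) by g = 12: 10·t ≡ -2 (mod 1).
    Modulo 1 every t works; take t = 0.
    Then x = 33 + 120·0 = 33, valid modulo lcm(120, 12) = 120: x ≡ 33 (mod 120).
Verify: 33 mod 15 = 3, 33 mod 8 = 1, 33 mod 12 = 9.

x ≡ 33 (mod 120).


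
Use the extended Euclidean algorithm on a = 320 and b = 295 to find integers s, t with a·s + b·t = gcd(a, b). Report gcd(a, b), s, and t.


Euclidean algorithm on (320, 295) — divide until remainder is 0:
  320 = 1 · 295 + 25
  295 = 11 · 25 + 20
  25 = 1 · 20 + 5
  20 = 4 · 5 + 0
gcd(320, 295) = 5.
Track Bezout coefficients alongside the remainders: start with r₀ = 320 = a·1 + b·0 (s = 1, t = 0) and r₁ = 295 = a·0 + b·1 (s = 0, t = 1); each new remainder r_{k+1} = r_{k-1} − q_k·r_k inherits s_{k+1} = s_{k-1} − q_k·s_k, t_{k+1} = t_{k-1} − q_k·t_k, so r_k = a·s_k + b·t_k at every step:
  q = 1: r = 25, s = 1 − 1·0 = 1, t = 0 − 1·1 = -1  (check: 320·1 + 295·(-1) = 25)
  q = 11: r = 20, s = 0 − 11·1 = -11, t = 1 − 11·(-1) = 12  (check: 320·(-11) + 295·12 = 20)
  q = 1: r = 5, s = 1 − 1·(-11) = 12, t = -1 − 1·12 = -13  (check: 320·12 + 295·(-13) = 5)
The row with r = 5 (the gcd) gives the Bezout coefficients s = 12, t = -13.
Result: 320 · (12) + 295 · (-13) = 5.

gcd(320, 295) = 5; s = 12, t = -13 (check: 320·12 + 295·(-13) = 5).


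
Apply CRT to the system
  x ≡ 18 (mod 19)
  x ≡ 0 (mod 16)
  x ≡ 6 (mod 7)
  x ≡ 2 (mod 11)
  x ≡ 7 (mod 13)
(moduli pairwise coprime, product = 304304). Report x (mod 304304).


Product of moduli M = 19 · 16 · 7 · 11 · 13 = 304304.
Merge one congruence at a time:
  Start: x ≡ 18 (mod 19).
  Combine with x ≡ 0 (mod 16); new modulus lcm = 304.
    Write x = 18 + 19·t and substitute into x ≡ 0 (mod 16): 19·t ≡ 0 − 18 = -18 (mod 16).
    Reduce coefficients mod 16: 3·t ≡ 14 (mod 16).
    The inverse of 3 mod 16 is 11 (since 3·11 = 33 = 2·16 + 1), so t ≡ 11·14 = 154 ≡ 10 (mod 16).
    Then x = 18 + 19·10 = 208, valid modulo lcm(19, 16) = 304: x ≡ 208 (mod 304).
  Combine with x ≡ 6 (mod 7); new modulus lcm = 2128.
    Write x = 208 + 304·t and substitute into x ≡ 6 (mod 7): 304·t ≡ 6 − 208 = -202 (mod 7).
    Reduce coefficients mod 7: 3·t ≡ 1 (mod 7).
    The inverse of 3 mod 7 is 5 (since 3·5 = 15 = 2·7 + 1), so t ≡ 5·1 = 5 ≡ 5 (mod 7).
    Then x = 208 + 304·5 = 1728, valid modulo lcm(304, 7) = 2128: x ≡ 1728 (mod 2128).
  Combine with x ≡ 2 (mod 11); new modulus lcm = 23408.
    Write x = 1728 + 2128·t and substitute into x ≡ 2 (mod 11): 2128·t ≡ 2 − 1728 = -1726 (mod 11).
    Reduce coefficients mod 11: 5·t ≡ 1 (mod 11).
    The inverse of 5 mod 11 is 9 (since 5·9 = 45 = 4·11 + 1), so t ≡ 9·1 = 9 ≡ 9 (mod 11).
    Then x = 1728 + 2128·9 = 20880, valid modulo lcm(2128, 11) = 23408: x ≡ 20880 (mod 23408).
  Combine with x ≡ 7 (mod 13); new modulus lcm = 304304.
    Write x = 20880 + 23408·t and substitute into x ≡ 7 (mod 13): 23408·t ≡ 7 − 20880 = -20873 (mod 13).
    Reduce coefficients mod 13: 8·t ≡ 5 (mod 13).
    The inverse of 8 mod 13 is 5 (since 8·5 = 40 = 3·13 + 1), so t ≡ 5·5 = 25 ≡ 12 (mod 13).
    Then x = 20880 + 23408·12 = 301776, valid modulo lcm(23408, 13) = 304304: x ≡ 301776 (mod 304304).
Verify against each original: 301776 mod 19 = 18, 301776 mod 16 = 0, 301776 mod 7 = 6, 301776 mod 11 = 2, 301776 mod 13 = 7.

x ≡ 301776 (mod 304304).


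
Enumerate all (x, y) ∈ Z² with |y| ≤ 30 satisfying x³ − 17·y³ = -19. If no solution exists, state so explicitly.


The equation is x³ - 17y³ = -19. For fixed y, x³ = 17·y³ − 19, so a solution requires the RHS to be a perfect cube.
Strategy: iterate y from -30 to 30, compute RHS = 17·y³ − 19, and check whether it is a (positive or negative) perfect cube.
Check small values of y:
  y = 0: RHS = -19 is not a perfect cube.
  y = 1: RHS = -2 is not a perfect cube.
  y = -1: RHS = -36 is not a perfect cube.
  y = 2: RHS = 117 is not a perfect cube.
  y = -2: RHS = -155 is not a perfect cube.
  y = 3: RHS = 440 is not a perfect cube.
  y = -3: RHS = -478 is not a perfect cube.
Continuing the search up to |y| = 30 finds no solutions either.
No (x, y) in the scanned range satisfies the equation.

No integer solutions with |y| ≤ 30.


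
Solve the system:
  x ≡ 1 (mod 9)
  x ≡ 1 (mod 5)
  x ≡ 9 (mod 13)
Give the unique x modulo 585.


Moduli 9, 5, 13 are pairwise coprime; by CRT there is a unique solution modulo M = 9 · 5 · 13 = 585.
Solve pairwise, accumulating the modulus:
  Start with x ≡ 1 (mod 9).
  Combine with x ≡ 1 (mod 5): since gcd(9, 5) = 1, we get a unique residue mod 45.
    Write x = 1 + 9·t and substitute into x ≡ 1 (mod 5): 9·t ≡ 1 − 1 = 0 (mod 5).
    Reduce coefficients mod 5: 4·t ≡ 0 (mod 5).
    The inverse of 4 mod 5 is 4 (since 4·4 = 16 = 3·5 + 1), so t ≡ 4·0 = 0 ≡ 0 (mod 5).
    Then x = 1 + 9·0 = 1, valid modulo lcm(9, 5) = 45: x ≡ 1 (mod 45).
  Combine with x ≡ 9 (mod 13): since gcd(45, 13) = 1, we get a unique residue mod 585.
    Write x = 1 + 45·t and substitute into x ≡ 9 (mod 13): 45·t ≡ 9 − 1 = 8 (mod 13).
    Reduce coefficients mod 13: 6·t ≡ 8 (mod 13).
    The inverse of 6 mod 13 is 11 (since 6·11 = 66 = 5·13 + 1), so t ≡ 11·8 = 88 ≡ 10 (mod 13).
    Then x = 1 + 45·10 = 451, valid modulo lcm(45, 13) = 585: x ≡ 451 (mod 585).
Verify: 451 mod 9 = 1 ✓, 451 mod 5 = 1 ✓, 451 mod 13 = 9 ✓.

x ≡ 451 (mod 585).


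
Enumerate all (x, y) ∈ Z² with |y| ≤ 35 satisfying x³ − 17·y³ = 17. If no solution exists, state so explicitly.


The equation is x³ - 17y³ = 17. For fixed y, x³ = 17·y³ + 17, so a solution requires the RHS to be a perfect cube.
Strategy: iterate y from -35 to 35, compute RHS = 17·y³ + 17, and check whether it is a (positive or negative) perfect cube.
Check small values of y:
  y = 0: RHS = 17 is not a perfect cube.
  y = 1: RHS = 34 is not a perfect cube.
  y = -1: RHS = 0 = (0)³ ⇒ x = 0 works.
  y = 2: RHS = 153 is not a perfect cube.
  y = -2: RHS = -119 is not a perfect cube.
  y = 3: RHS = 476 is not a perfect cube.
  y = -3: RHS = -442 is not a perfect cube.
Continuing the search up to |y| = 35 finds no further solutions beyond those listed.
Collected solutions: (0, -1).

Solutions (with |y| ≤ 35): (0, -1).


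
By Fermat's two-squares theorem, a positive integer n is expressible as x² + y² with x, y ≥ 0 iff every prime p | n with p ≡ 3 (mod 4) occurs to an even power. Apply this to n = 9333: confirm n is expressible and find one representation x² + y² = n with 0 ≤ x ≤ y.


Step 1: Factor n = 9333 = 3^2 · 17 · 61.
Step 2: Check the mod-4 condition on each prime factor: 3 ≡ 3 (mod 4), exponent 2 (must be even); 17 ≡ 1 (mod 4), exponent 1; 61 ≡ 1 (mod 4), exponent 1.
All primes ≡ 3 (mod 4) appear to even exponent (or don't appear), so by the two-squares theorem n IS expressible as a sum of two squares.
Step 3: Build a representation. Group n = k² · m with k = 3 and m = 17 · 61 = 1037 (a product of primes ≡ 1 (mod 4)); a representation of m scales to one of n via (k·x)² + (k·y)² = k²(x² + y²). Each prime p ≡ 1 (mod 4) is itself a sum of two squares; find a² by testing p − a² for a perfect square:
  17: 17 − 1² = 16 = 4² ⇒ 17 = 1² + 4².
  61: 61 − 1² = 60, 61 − 2² = 57, 61 − 3² = 52, 61 − 4² = 45, 61 − 5² = 36 = 6² ⇒ 61 = 5² + 6².
  Combine using the Brahmagupta–Fibonacci identity (a² + b²)(c² + d²) = (ac − bd)² + (ad + bc)² = (ac + bd)² + (ad − bc)²:
  17 · 61 = 1037: from (1² + 4²)(5² + 6²), take (1·5 − 4·6, 1·6 + 4·5) = (5 − 24, 6 + 20) = (-19, 26); dropping signs (only squares matter) gives (19, 26); check 19² + 26² = 361 + 676 = 1037 ✓.
  Scale by k = 3: (3·19, 3·26) = (57, 78).
Step 4: Order so x ≤ y and verify: 57² + 78² = 3249 + 6084 = 9333 = n. ✓

n = 9333 = 57² + 78² (one valid representation with x ≤ y).


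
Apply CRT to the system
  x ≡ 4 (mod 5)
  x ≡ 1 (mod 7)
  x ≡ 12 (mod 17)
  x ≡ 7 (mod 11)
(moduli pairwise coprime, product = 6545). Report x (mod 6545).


Product of moduli M = 5 · 7 · 17 · 11 = 6545.
Merge one congruence at a time:
  Start: x ≡ 4 (mod 5).
  Combine with x ≡ 1 (mod 7); new modulus lcm = 35.
    Write x = 4 + 5·t and substitute into x ≡ 1 (mod 7): 5·t ≡ 1 − 4 = -3 (mod 7).
    Reduce coefficients mod 7: 5·t ≡ 4 (mod 7).
    The inverse of 5 mod 7 is 3 (since 5·3 = 15 = 2·7 + 1), so t ≡ 3·4 = 12 ≡ 5 (mod 7).
    Then x = 4 + 5·5 = 29, valid modulo lcm(5, 7) = 35: x ≡ 29 (mod 35).
  Combine with x ≡ 12 (mod 17); new modulus lcm = 595.
    Write x = 29 + 35·t and substitute into x ≡ 12 (mod 17): 35·t ≡ 12 − 29 = -17 (mod 17).
    Reduce coefficients mod 17: 1·t ≡ 0 (mod 17).
    So t ≡ 0 (mod 17).
    Then x = 29 + 35·0 = 29, valid modulo lcm(35, 17) = 595: x ≡ 29 (mod 595).
  Combine with x ≡ 7 (mod 11); new modulus lcm = 6545.
    Write x = 29 + 595·t and substitute into x ≡ 7 (mod 11): 595·t ≡ 7 − 29 = -22 (mod 11).
    Reduce coefficients mod 11: 1·t ≡ 0 (mod 11).
    So t ≡ 0 (mod 11).
    Then x = 29 + 595·0 = 29, valid modulo lcm(595, 11) = 6545: x ≡ 29 (mod 6545).
Verify against each original: 29 mod 5 = 4, 29 mod 7 = 1, 29 mod 17 = 12, 29 mod 11 = 7.

x ≡ 29 (mod 6545).


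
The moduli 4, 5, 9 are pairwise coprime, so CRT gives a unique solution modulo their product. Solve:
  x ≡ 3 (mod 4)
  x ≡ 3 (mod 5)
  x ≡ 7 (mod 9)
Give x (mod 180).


Moduli 4, 5, 9 are pairwise coprime; by CRT there is a unique solution modulo M = 4 · 5 · 9 = 180.
Solve pairwise, accumulating the modulus:
  Start with x ≡ 3 (mod 4).
  Combine with x ≡ 3 (mod 5): since gcd(4, 5) = 1, we get a unique residue mod 20.
    Write x = 3 + 4·t and substitute into x ≡ 3 (mod 5): 4·t ≡ 3 − 3 = 0 (mod 5).
    The inverse of 4 mod 5 is 4 (since 4·4 = 16 = 3·5 + 1), so t ≡ 4·0 = 0 ≡ 0 (mod 5).
    Then x = 3 + 4·0 = 3, valid modulo lcm(4, 5) = 20: x ≡ 3 (mod 20).
  Combine with x ≡ 7 (mod 9): since gcd(20, 9) = 1, we get a unique residue mod 180.
    Write x = 3 + 20·t and substitute into x ≡ 7 (mod 9): 20·t ≡ 7 − 3 = 4 (mod 9).
    Reduce coefficients mod 9: 2·t ≡ 4 (mod 9).
    The inverse of 2 mod 9 is 5 (since 2·5 = 10 = 1·9 + 1), so t ≡ 5·4 = 20 ≡ 2 (mod 9).
    Then x = 3 + 20·2 = 43, valid modulo lcm(20, 9) = 180: x ≡ 43 (mod 180).
Verify: 43 mod 4 = 3 ✓, 43 mod 5 = 3 ✓, 43 mod 9 = 7 ✓.

x ≡ 43 (mod 180).


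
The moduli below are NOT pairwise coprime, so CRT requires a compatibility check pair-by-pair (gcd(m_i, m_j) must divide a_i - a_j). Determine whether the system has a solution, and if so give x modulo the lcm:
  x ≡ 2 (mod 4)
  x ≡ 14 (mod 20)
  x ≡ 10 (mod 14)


Moduli 4, 20, 14 are not pairwise coprime, so CRT works modulo lcm(m_i) when all pairwise compatibility conditions hold.
Pairwise compatibility: gcd(m_i, m_j) must divide a_i - a_j for every pair.
Merge one congruence at a time:
  Start: x ≡ 2 (mod 4).
  Combine with x ≡ 14 (mod 20): gcd(4, 20) = 4; 14 - 2 = 12, which IS divisible by 4, so compatible.
    Write x = 2 + 4·t and substitute into x ≡ 14 (mod 20): 4·t ≡ 14 − 2 = 12 (mod 20).
    Divide the congruence (and modulus) by g = 4: 1·t ≡ 3 (mod 5).
    So t ≡ 3 (mod 5).
    Then x = 2 + 4·3 = 14, valid modulo lcm(4, 20) = 20: x ≡ 14 (mod 20).
  Combine with x ≡ 10 (mod 14): gcd(20, 14) = 2; 10 - 14 = -4, which IS divisible by 2, so compatible.
    Write x = 14 + 20·t and substitute into x ≡ 10 (mod 14): 20·t ≡ 10 − 14 = -4 (mod 14).
    Divide the congruence (and modulus) by g = 2: 10·t ≡ -2 (mod 7).
    Reduce coefficients mod 7: 3·t ≡ 5 (mod 7).
    The inverse of 3 mod 7 is 5 (since 3·5 = 15 = 2·7 + 1), so t ≡ 5·5 = 25 ≡ 4 (mod 7).
    Then x = 14 + 20·4 = 94, valid modulo lcm(20, 14) = 140: x ≡ 94 (mod 140).
Verify: 94 mod 4 = 2, 94 mod 20 = 14, 94 mod 14 = 10.

x ≡ 94 (mod 140).


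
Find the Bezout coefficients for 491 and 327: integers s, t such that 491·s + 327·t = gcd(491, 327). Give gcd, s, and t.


Euclidean algorithm on (491, 327) — divide until remainder is 0:
  491 = 1 · 327 + 164
  327 = 1 · 164 + 163
  164 = 1 · 163 + 1
  163 = 163 · 1 + 0
gcd(491, 327) = 1.
Track Bezout coefficients alongside the remainders: start with r₀ = 491 = a·1 + b·0 (s = 1, t = 0) and r₁ = 327 = a·0 + b·1 (s = 0, t = 1); each new remainder r_{k+1} = r_{k-1} − q_k·r_k inherits s_{k+1} = s_{k-1} − q_k·s_k, t_{k+1} = t_{k-1} − q_k·t_k, so r_k = a·s_k + b·t_k at every step:
  q = 1: r = 164, s = 1 − 1·0 = 1, t = 0 − 1·1 = -1  (check: 491·1 + 327·(-1) = 164)
  q = 1: r = 163, s = 0 − 1·1 = -1, t = 1 − 1·(-1) = 2  (check: 491·(-1) + 327·2 = 163)
  q = 1: r = 1, s = 1 − 1·(-1) = 2, t = -1 − 1·2 = -3  (check: 491·2 + 327·(-3) = 1)
The row with r = 1 (the gcd) gives the Bezout coefficients s = 2, t = -3.
Result: 491 · (2) + 327 · (-3) = 1.

gcd(491, 327) = 1; s = 2, t = -3 (check: 491·2 + 327·(-3) = 1).


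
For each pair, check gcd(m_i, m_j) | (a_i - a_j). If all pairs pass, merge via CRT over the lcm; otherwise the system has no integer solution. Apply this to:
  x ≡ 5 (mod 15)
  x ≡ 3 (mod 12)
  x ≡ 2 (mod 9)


Moduli 15, 12, 9 are not pairwise coprime, so CRT works modulo lcm(m_i) when all pairwise compatibility conditions hold.
Pairwise compatibility: gcd(m_i, m_j) must divide a_i - a_j for every pair.
Merge one congruence at a time:
  Start: x ≡ 5 (mod 15).
  Combine with x ≡ 3 (mod 12): gcd(15, 12) = 3, and 3 - 5 = -2 is NOT divisible by 3.
    ⇒ system is inconsistent (no integer solution).

No solution (the system is inconsistent).


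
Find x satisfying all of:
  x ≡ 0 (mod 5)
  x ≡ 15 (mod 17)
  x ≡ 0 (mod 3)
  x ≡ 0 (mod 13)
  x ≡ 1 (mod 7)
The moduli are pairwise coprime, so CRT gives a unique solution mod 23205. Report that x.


Product of moduli M = 5 · 17 · 3 · 13 · 7 = 23205.
Merge one congruence at a time:
  Start: x ≡ 0 (mod 5).
  Combine with x ≡ 15 (mod 17); new modulus lcm = 85.
    Write x = 0 + 5·t and substitute into x ≡ 15 (mod 17): 5·t ≡ 15 − 0 = 15 (mod 17).
    The inverse of 5 mod 17 is 7 (since 5·7 = 35 = 2·17 + 1), so t ≡ 7·15 = 105 ≡ 3 (mod 17).
    Then x = 0 + 5·3 = 15, valid modulo lcm(5, 17) = 85: x ≡ 15 (mod 85).
  Combine with x ≡ 0 (mod 3); new modulus lcm = 255.
    Write x = 15 + 85·t and substitute into x ≡ 0 (mod 3): 85·t ≡ 0 − 15 = -15 (mod 3).
    Reduce coefficients mod 3: 1·t ≡ 0 (mod 3).
    So t ≡ 0 (mod 3).
    Then x = 15 + 85·0 = 15, valid modulo lcm(85, 3) = 255: x ≡ 15 (mod 255).
  Combine with x ≡ 0 (mod 13); new modulus lcm = 3315.
    Write x = 15 + 255·t and substitute into x ≡ 0 (mod 13): 255·t ≡ 0 − 15 = -15 (mod 13).
    Reduce coefficients mod 13: 8·t ≡ 11 (mod 13).
    The inverse of 8 mod 13 is 5 (since 8·5 = 40 = 3·13 + 1), so t ≡ 5·11 = 55 ≡ 3 (mod 13).
    Then x = 15 + 255·3 = 780, valid modulo lcm(255, 13) = 3315: x ≡ 780 (mod 3315).
  Combine with x ≡ 1 (mod 7); new modulus lcm = 23205.
    Write x = 780 + 3315·t and substitute into x ≡ 1 (mod 7): 3315·t ≡ 1 − 780 = -779 (mod 7).
    Reduce coefficients mod 7: 4·t ≡ 5 (mod 7).
    The inverse of 4 mod 7 is 2 (since 4·2 = 8 = 1·7 + 1), so t ≡ 2·5 = 10 ≡ 3 (mod 7).
    Then x = 780 + 3315·3 = 10725, valid modulo lcm(3315, 7) = 23205: x ≡ 10725 (mod 23205).
Verify against each original: 10725 mod 5 = 0, 10725 mod 17 = 15, 10725 mod 3 = 0, 10725 mod 13 = 0, 10725 mod 7 = 1.

x ≡ 10725 (mod 23205).


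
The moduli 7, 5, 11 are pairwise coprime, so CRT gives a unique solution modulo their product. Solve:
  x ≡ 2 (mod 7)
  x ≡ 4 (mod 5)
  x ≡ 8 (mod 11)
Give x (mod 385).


Moduli 7, 5, 11 are pairwise coprime; by CRT there is a unique solution modulo M = 7 · 5 · 11 = 385.
Solve pairwise, accumulating the modulus:
  Start with x ≡ 2 (mod 7).
  Combine with x ≡ 4 (mod 5): since gcd(7, 5) = 1, we get a unique residue mod 35.
    Write x = 2 + 7·t and substitute into x ≡ 4 (mod 5): 7·t ≡ 4 − 2 = 2 (mod 5).
    Reduce coefficients mod 5: 2·t ≡ 2 (mod 5).
    The inverse of 2 mod 5 is 3 (since 2·3 = 6 = 1·5 + 1), so t ≡ 3·2 = 6 ≡ 1 (mod 5).
    Then x = 2 + 7·1 = 9, valid modulo lcm(7, 5) = 35: x ≡ 9 (mod 35).
  Combine with x ≡ 8 (mod 11): since gcd(35, 11) = 1, we get a unique residue mod 385.
    Write x = 9 + 35·t and substitute into x ≡ 8 (mod 11): 35·t ≡ 8 − 9 = -1 (mod 11).
    Reduce coefficients mod 11: 2·t ≡ 10 (mod 11).
    The inverse of 2 mod 11 is 6 (since 2·6 = 12 = 1·11 + 1), so t ≡ 6·10 = 60 ≡ 5 (mod 11).
    Then x = 9 + 35·5 = 184, valid modulo lcm(35, 11) = 385: x ≡ 184 (mod 385).
Verify: 184 mod 7 = 2 ✓, 184 mod 5 = 4 ✓, 184 mod 11 = 8 ✓.

x ≡ 184 (mod 385).


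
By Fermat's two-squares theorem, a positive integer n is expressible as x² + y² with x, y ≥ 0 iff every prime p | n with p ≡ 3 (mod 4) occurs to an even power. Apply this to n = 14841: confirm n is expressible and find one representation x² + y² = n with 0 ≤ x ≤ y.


Step 1: Factor n = 14841 = 3^2 · 17 · 97.
Step 2: Check the mod-4 condition on each prime factor: 3 ≡ 3 (mod 4), exponent 2 (must be even); 17 ≡ 1 (mod 4), exponent 1; 97 ≡ 1 (mod 4), exponent 1.
All primes ≡ 3 (mod 4) appear to even exponent (or don't appear), so by the two-squares theorem n IS expressible as a sum of two squares.
Step 3: Build a representation. Group n = k² · m with k = 3 and m = 17 · 97 = 1649 (a product of primes ≡ 1 (mod 4)); a representation of m scales to one of n via (k·x)² + (k·y)² = k²(x² + y²). Each prime p ≡ 1 (mod 4) is itself a sum of two squares; find a² by testing p − a² for a perfect square:
  17: 17 − 1² = 16 = 4² ⇒ 17 = 1² + 4².
  97: 97 − 1² = 96, 97 − 2² = 93, 97 − 3² = 88, 97 − 4² = 81 = 9² ⇒ 97 = 4² + 9².
  Combine using the Brahmagupta–Fibonacci identity (a² + b²)(c² + d²) = (ac − bd)² + (ad + bc)² = (ac + bd)² + (ad − bc)²:
  17 · 97 = 1649: from (1² + 4²)(4² + 9²), take (1·4 − 4·9, 1·9 + 4·4) = (4 − 36, 9 + 16) = (-32, 25); dropping signs (only squares matter) gives (32, 25); check 32² + 25² = 1024 + 625 = 1649 ✓.
  Scale by k = 3: (3·32, 3·25) = (96, 75).
Step 4: Order so x ≤ y and verify: 75² + 96² = 5625 + 9216 = 14841 = n. ✓

n = 14841 = 75² + 96² (one valid representation with x ≤ y).


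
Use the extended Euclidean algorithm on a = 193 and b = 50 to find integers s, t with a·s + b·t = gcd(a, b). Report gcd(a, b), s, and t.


Euclidean algorithm on (193, 50) — divide until remainder is 0:
  193 = 3 · 50 + 43
  50 = 1 · 43 + 7
  43 = 6 · 7 + 1
  7 = 7 · 1 + 0
gcd(193, 50) = 1.
Track Bezout coefficients alongside the remainders: start with r₀ = 193 = a·1 + b·0 (s = 1, t = 0) and r₁ = 50 = a·0 + b·1 (s = 0, t = 1); each new remainder r_{k+1} = r_{k-1} − q_k·r_k inherits s_{k+1} = s_{k-1} − q_k·s_k, t_{k+1} = t_{k-1} − q_k·t_k, so r_k = a·s_k + b·t_k at every step:
  q = 3: r = 43, s = 1 − 3·0 = 1, t = 0 − 3·1 = -3  (check: 193·1 + 50·(-3) = 43)
  q = 1: r = 7, s = 0 − 1·1 = -1, t = 1 − 1·(-3) = 4  (check: 193·(-1) + 50·4 = 7)
  q = 6: r = 1, s = 1 − 6·(-1) = 7, t = -3 − 6·4 = -27  (check: 193·7 + 50·(-27) = 1)
The row with r = 1 (the gcd) gives the Bezout coefficients s = 7, t = -27.
Result: 193 · (7) + 50 · (-27) = 1.

gcd(193, 50) = 1; s = 7, t = -27 (check: 193·7 + 50·(-27) = 1).


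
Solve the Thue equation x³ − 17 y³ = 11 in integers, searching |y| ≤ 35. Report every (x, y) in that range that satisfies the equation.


The equation is x³ - 17y³ = 11. For fixed y, x³ = 17·y³ + 11, so a solution requires the RHS to be a perfect cube.
Strategy: iterate y from -35 to 35, compute RHS = 17·y³ + 11, and check whether it is a (positive or negative) perfect cube.
Check small values of y:
  y = 0: RHS = 11 is not a perfect cube.
  y = 1: RHS = 28 is not a perfect cube.
  y = -1: RHS = -6 is not a perfect cube.
  y = 2: RHS = 147 is not a perfect cube.
  y = -2: RHS = -125 = (-5)³ ⇒ x = -5 works.
  y = 3: RHS = 470 is not a perfect cube.
  y = -3: RHS = -448 is not a perfect cube.
Continuing the search up to |y| = 35 finds no further solutions beyond those listed.
Collected solutions: (-5, -2).

Solutions (with |y| ≤ 35): (-5, -2).


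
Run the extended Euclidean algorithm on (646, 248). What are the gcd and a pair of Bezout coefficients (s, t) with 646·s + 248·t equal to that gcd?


Euclidean algorithm on (646, 248) — divide until remainder is 0:
  646 = 2 · 248 + 150
  248 = 1 · 150 + 98
  150 = 1 · 98 + 52
  98 = 1 · 52 + 46
  52 = 1 · 46 + 6
  46 = 7 · 6 + 4
  6 = 1 · 4 + 2
  4 = 2 · 2 + 0
gcd(646, 248) = 2.
Track Bezout coefficients alongside the remainders: start with r₀ = 646 = a·1 + b·0 (s = 1, t = 0) and r₁ = 248 = a·0 + b·1 (s = 0, t = 1); each new remainder r_{k+1} = r_{k-1} − q_k·r_k inherits s_{k+1} = s_{k-1} − q_k·s_k, t_{k+1} = t_{k-1} − q_k·t_k, so r_k = a·s_k + b·t_k at every step:
  q = 2: r = 150, s = 1 − 2·0 = 1, t = 0 − 2·1 = -2  (check: 646·1 + 248·(-2) = 150)
  q = 1: r = 98, s = 0 − 1·1 = -1, t = 1 − 1·(-2) = 3  (check: 646·(-1) + 248·3 = 98)
  q = 1: r = 52, s = 1 − 1·(-1) = 2, t = -2 − 1·3 = -5  (check: 646·2 + 248·(-5) = 52)
  q = 1: r = 46, s = -1 − 1·2 = -3, t = 3 − 1·(-5) = 8  (check: 646·(-3) + 248·8 = 46)
  q = 1: r = 6, s = 2 − 1·(-3) = 5, t = -5 − 1·8 = -13  (check: 646·5 + 248·(-13) = 6)
  q = 7: r = 4, s = -3 − 7·5 = -38, t = 8 − 7·(-13) = 99  (check: 646·(-38) + 248·99 = 4)
  q = 1: r = 2, s = 5 − 1·(-38) = 43, t = -13 − 1·99 = -112  (check: 646·43 + 248·(-112) = 2)
The row with r = 2 (the gcd) gives the Bezout coefficients s = 43, t = -112.
Result: 646 · (43) + 248 · (-112) = 2.

gcd(646, 248) = 2; s = 43, t = -112 (check: 646·43 + 248·(-112) = 2).


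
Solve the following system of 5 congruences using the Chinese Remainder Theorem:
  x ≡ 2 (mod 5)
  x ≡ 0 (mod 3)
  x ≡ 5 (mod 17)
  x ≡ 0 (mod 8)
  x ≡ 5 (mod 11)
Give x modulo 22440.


Product of moduli M = 5 · 3 · 17 · 8 · 11 = 22440.
Merge one congruence at a time:
  Start: x ≡ 2 (mod 5).
  Combine with x ≡ 0 (mod 3); new modulus lcm = 15.
    Write x = 2 + 5·t and substitute into x ≡ 0 (mod 3): 5·t ≡ 0 − 2 = -2 (mod 3).
    Reduce coefficients mod 3: 2·t ≡ 1 (mod 3).
    The inverse of 2 mod 3 is 2 (since 2·2 = 4 = 1·3 + 1), so t ≡ 2·1 = 2 ≡ 2 (mod 3).
    Then x = 2 + 5·2 = 12, valid modulo lcm(5, 3) = 15: x ≡ 12 (mod 15).
  Combine with x ≡ 5 (mod 17); new modulus lcm = 255.
    Write x = 12 + 15·t and substitute into x ≡ 5 (mod 17): 15·t ≡ 5 − 12 = -7 (mod 17).
    Reduce coefficients mod 17: 15·t ≡ 10 (mod 17).
    The inverse of 15 mod 17 is 8 (since 15·8 = 120 = 7·17 + 1), so t ≡ 8·10 = 80 ≡ 12 (mod 17).
    Then x = 12 + 15·12 = 192, valid modulo lcm(15, 17) = 255: x ≡ 192 (mod 255).
  Combine with x ≡ 0 (mod 8); new modulus lcm = 2040.
    Write x = 192 + 255·t and substitute into x ≡ 0 (mod 8): 255·t ≡ 0 − 192 = -192 (mod 8).
    Reduce coefficients mod 8: 7·t ≡ 0 (mod 8).
    The inverse of 7 mod 8 is 7 (since 7·7 = 49 = 6·8 + 1), so t ≡ 7·0 = 0 ≡ 0 (mod 8).
    Then x = 192 + 255·0 = 192, valid modulo lcm(255, 8) = 2040: x ≡ 192 (mod 2040).
  Combine with x ≡ 5 (mod 11); new modulus lcm = 22440.
    Write x = 192 + 2040·t and substitute into x ≡ 5 (mod 11): 2040·t ≡ 5 − 192 = -187 (mod 11).
    Reduce coefficients mod 11: 5·t ≡ 0 (mod 11).
    The inverse of 5 mod 11 is 9 (since 5·9 = 45 = 4·11 + 1), so t ≡ 9·0 = 0 ≡ 0 (mod 11).
    Then x = 192 + 2040·0 = 192, valid modulo lcm(2040, 11) = 22440: x ≡ 192 (mod 22440).
Verify against each original: 192 mod 5 = 2, 192 mod 3 = 0, 192 mod 17 = 5, 192 mod 8 = 0, 192 mod 11 = 5.

x ≡ 192 (mod 22440).


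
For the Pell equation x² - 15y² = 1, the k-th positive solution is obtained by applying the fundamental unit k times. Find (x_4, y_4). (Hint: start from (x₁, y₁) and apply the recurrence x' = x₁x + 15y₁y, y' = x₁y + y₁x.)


Step 1: Find the fundamental solution (x₁, y₁) of x² - 15y² = 1.
  Expand √15 as a continued fraction. a₀ = ⌊√15⌋ = 3; iterate m_{k+1} = d_k·a_k − m_k, d_{k+1} = (15 − m_{k+1}²)/d_k, a_{k+1} = ⌊(a₀ + m_{k+1})/d_{k+1}⌋ (starting m₀ = 0, d₀ = 1), with convergents p_k = a_k·p_{k-1} + p_{k-2}, q_k = a_k·q_{k-1} + q_{k-2} (p₋₁ = 1, q₋₁ = 0):
  k = 0: a₀ = 3; p₀/q₀ = 3/1; p₀² − 15·q₀² = 9 − 15 = -6.
  k = 1: m = 3, d = 6, a = ⌊(3 + 3)/6⌋ = 1; p/q = (1·3 + 1)/(1·1 + 0) = 4/1; p² − 15·q² = 16 − 15 = 1.
  The first convergent with p² − 15·q² = 1 gives the fundamental solution (x₁, y₁) = (4, 1).
Step 2: Apply the recurrence (x_{n+1}, y_{n+1}) = (x₁x_n + 15y₁y_n, x₁y_n + y₁x_n) repeatedly.
  From (x_1, y_1) = (4, 1): x_2 = 4·4 + 15·1·1 = 31; y_2 = 4·1 + 1·4 = 8.
  From (x_2, y_2) = (31, 8): x_3 = 4·31 + 15·1·8 = 244; y_3 = 4·8 + 1·31 = 63.
  From (x_3, y_3) = (244, 63): x_4 = 4·244 + 15·1·63 = 1921; y_4 = 4·63 + 1·244 = 496.
Step 3: Verify x_4² - 15·y_4² = 3690241 - 3690240 = 1 (should be 1). ✓

(x_1, y_1) = (4, 1); (x_4, y_4) = (1921, 496).
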